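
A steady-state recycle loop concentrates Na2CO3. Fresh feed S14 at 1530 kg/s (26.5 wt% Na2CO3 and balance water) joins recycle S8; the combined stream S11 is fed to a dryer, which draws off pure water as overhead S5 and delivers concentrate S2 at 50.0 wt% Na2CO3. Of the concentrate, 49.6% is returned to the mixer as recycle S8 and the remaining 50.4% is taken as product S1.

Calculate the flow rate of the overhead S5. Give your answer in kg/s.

Overall Na2CO3 balance (none leaves overhead): Na2CO3 in fresh feed = Na2CO3 in product, i.e. 1530×0.265 = (1−0.496)·S2·0.500.
S2 = 405.45/(0.500×0.504) = 1608.9 kg/s.
Recycle S8 = 0.496×1608.9 = 798.03 kg/s.
Combined feed S11 = 1530 + 798.03 = 2328 kg/s.
Overhead S5 = S11 − S2 = 2328 − 1608.9 = 719.1 kg/s.

719.1 kg/s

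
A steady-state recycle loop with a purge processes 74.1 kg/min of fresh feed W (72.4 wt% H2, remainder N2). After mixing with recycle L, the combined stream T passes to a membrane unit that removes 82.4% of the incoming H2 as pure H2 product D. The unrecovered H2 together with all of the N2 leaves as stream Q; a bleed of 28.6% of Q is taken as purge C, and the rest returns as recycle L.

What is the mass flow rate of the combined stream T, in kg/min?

N2 enters only via W and leaves only via the purge: 74.1×0.276 = 0.286×(N2 in Q), and the membrane unit passes all N2, so N2 in T = N2 in Q = 71.509 kg/min.
H2 in T: m_A = 74.1×0.724 + (1−0.286)·(1−0.824)·m_A, so m_A = 53.648/0.8743 = 61.359 kg/min.
T = 61.359 + 71.509 = 132.87 kg/min.

132.9 kg/min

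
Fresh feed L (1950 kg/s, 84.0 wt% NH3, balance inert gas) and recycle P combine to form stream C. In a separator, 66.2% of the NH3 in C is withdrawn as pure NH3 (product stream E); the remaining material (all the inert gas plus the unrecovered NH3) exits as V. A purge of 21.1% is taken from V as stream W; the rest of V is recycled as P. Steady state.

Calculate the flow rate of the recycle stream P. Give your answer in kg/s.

1762 kg/s

inert gas enters only via L and leaves only via the purge: 1950×0.160 = 0.211×(inert gas in V), and the separator passes all inert gas, so inert gas in C = inert gas in V = 1478.7 kg/s.
NH3 in C: m_A = 1950×0.840 + (1−0.211)·(1−0.662)·m_A, so m_A = 1638/0.7333 = 2233.7 kg/s.
V = (1−0.662)×2233.7 + 1478.7 = 2233.7 kg/s.
Recycle P = (1−0.211)×2233.7 = 1762.4 kg/s.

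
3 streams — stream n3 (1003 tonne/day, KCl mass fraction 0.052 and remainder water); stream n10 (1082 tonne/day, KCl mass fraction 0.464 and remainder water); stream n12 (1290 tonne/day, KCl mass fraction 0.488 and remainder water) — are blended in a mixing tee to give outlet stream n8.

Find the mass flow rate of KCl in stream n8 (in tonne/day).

1184 tonne/day

KCl out = KCl in = 1003×0.052 + 1082×0.464 + 1290×0.488 = 1183.7 tonne/day.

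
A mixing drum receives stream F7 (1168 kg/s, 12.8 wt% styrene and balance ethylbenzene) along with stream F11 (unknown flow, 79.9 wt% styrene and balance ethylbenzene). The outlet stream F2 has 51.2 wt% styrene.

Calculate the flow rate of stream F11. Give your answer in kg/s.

1563 kg/s

Let F11 be the unknown flow. Total out = 1168 + F11.
styrene balance: 149.5 + 0.799·F11 = 0.512·(1168 + F11)
(0.799 − 0.512)·F11 = 0.512×1168 − 149.5 = 448.51
F11 = 448.51 / 0.287 = 1562.8 kg/s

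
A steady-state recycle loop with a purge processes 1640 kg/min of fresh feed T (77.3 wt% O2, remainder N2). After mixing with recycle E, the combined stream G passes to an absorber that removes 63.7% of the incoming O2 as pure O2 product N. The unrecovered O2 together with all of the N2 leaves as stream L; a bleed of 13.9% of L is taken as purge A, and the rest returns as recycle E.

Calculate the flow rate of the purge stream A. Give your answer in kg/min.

N2 enters only via T and leaves only via the purge: 1640×0.227 = 0.139×(N2 in L), and the absorber passes all N2, so N2 in G = N2 in L = 2678.3 kg/min.
O2 in G: m_A = 1640×0.773 + (1−0.139)·(1−0.637)·m_A, so m_A = 1267.7/0.6875 = 1844.1 kg/min.
L = (1−0.637)×1844.1 + 2678.3 = 3347.7 kg/min.
Purge A = 0.139×3347.7 = 465.33 kg/min.

465.3 kg/min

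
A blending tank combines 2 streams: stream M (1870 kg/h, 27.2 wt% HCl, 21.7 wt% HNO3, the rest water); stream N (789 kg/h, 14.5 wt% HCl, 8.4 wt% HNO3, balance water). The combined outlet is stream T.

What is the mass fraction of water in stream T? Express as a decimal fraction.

0.5881

Total flow out = 1870 + 789 = 2659 kg/h.
water in = 1870×0.511 + 789×0.771 = 1563.9 kg/h.
water mass fraction in T = 1563.9/2659 = 0.5881.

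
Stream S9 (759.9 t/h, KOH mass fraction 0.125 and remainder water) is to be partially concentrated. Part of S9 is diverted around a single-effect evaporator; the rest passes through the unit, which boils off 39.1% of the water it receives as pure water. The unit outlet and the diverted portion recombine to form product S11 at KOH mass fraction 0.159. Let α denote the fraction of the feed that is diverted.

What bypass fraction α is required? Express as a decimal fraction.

0.375

All 759.9×0.125 = 94.987 t/h of KOH reaches S11, so S11 = 94.987/0.159 = 597.41 t/h and vapour = 162.49 t/h.
The evaporator receives (1−α)·759.9 of feed at 0.875 water and removes 0.391 of that water:
0.391×0.875×(1−α)×759.9 = 162.49
(1−α) = 162.49/259.98 = 0.6250;  α = 0.3750.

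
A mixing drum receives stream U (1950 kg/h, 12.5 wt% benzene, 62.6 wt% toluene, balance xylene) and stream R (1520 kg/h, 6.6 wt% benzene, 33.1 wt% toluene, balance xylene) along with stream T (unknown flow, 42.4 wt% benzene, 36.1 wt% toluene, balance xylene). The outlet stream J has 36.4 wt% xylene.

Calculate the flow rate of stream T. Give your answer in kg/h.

933.1 kg/h

Let T be the unknown flow. Total out = 3470 + T.
xylene balance: 1402.1 + 0.215·T = 0.364·(3470 + T)
(0.215 − 0.364)·T = 0.364×3470 − 1402.1 = -139.03
T = -139.03 / -0.149 = 933.09 kg/h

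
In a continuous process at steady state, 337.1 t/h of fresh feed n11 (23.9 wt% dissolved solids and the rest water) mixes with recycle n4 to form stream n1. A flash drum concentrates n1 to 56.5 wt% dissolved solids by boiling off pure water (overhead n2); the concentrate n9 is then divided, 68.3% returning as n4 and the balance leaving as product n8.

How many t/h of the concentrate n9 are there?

Overall dissolved solids balance (none leaves overhead): dissolved solids in fresh feed = dissolved solids in product, i.e. 337.1×0.239 = (1−0.683)·n9·0.565.
n9 = 80.567/(0.565×0.317) = 449.83 t/h.

449.8 t/h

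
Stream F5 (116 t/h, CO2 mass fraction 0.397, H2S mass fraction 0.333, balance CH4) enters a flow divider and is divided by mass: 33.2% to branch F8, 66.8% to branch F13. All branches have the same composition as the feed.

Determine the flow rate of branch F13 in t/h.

Branch F13 flow = 0.668×116 = 77.488 t/h.

77.49 t/h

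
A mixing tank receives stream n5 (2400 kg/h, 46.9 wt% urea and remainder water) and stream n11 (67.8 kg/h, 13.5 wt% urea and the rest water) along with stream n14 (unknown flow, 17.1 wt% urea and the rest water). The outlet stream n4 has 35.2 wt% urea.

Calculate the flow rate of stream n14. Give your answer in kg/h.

1470 kg/h

Let n14 be the unknown flow. Total out = 2467.8 + n14.
urea balance: 1134.8 + 0.171·n14 = 0.352·(2467.8 + n14)
(0.171 − 0.352)·n14 = 0.352×2467.8 − 1134.8 = -266.09
n14 = -266.09 / -0.181 = 1470.1 kg/h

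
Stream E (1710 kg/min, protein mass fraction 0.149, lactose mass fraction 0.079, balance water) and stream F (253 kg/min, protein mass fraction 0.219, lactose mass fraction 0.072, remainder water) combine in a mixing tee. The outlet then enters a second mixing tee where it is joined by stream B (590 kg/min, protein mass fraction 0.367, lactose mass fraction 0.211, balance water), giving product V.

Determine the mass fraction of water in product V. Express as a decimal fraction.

0.685

Overall, product flow = 2553 kg/min.
water in = 1710×0.772 + 253×0.709 + 590×0.422 = 1748.5 kg/min.
water fraction in V = 0.685.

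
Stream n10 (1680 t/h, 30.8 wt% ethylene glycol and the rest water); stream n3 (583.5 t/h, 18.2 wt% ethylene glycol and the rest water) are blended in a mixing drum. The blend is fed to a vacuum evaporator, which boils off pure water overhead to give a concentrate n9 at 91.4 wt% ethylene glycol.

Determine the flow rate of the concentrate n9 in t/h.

ethylene glycol entering = 1680×0.308 + 583.5×0.182 = 623.64 t/h.
All ethylene glycol reports to n9, so n9 = 623.64/0.914 = 682.32 t/h.

682.3 t/h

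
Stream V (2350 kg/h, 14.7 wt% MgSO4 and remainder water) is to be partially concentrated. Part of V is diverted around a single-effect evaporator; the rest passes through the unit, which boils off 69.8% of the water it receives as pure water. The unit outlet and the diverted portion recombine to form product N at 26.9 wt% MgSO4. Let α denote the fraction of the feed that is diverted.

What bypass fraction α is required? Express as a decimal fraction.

All 2350×0.147 = 345.45 kg/h of MgSO4 reaches N, so N = 345.45/0.269 = 1284.2 kg/h and vapour = 1065.8 kg/h.
The evaporator receives (1−α)·2350 of feed at 0.853 water and removes 0.698 of that water:
0.698×0.853×(1−α)×2350 = 1065.8
(1−α) = 1065.8/1399.2 = 0.7617;  α = 0.2383.

0.238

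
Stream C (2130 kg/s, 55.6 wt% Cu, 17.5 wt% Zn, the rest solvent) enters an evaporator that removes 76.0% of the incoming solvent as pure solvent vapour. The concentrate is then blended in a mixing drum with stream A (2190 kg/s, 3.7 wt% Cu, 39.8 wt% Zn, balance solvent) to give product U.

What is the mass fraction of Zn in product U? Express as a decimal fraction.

0.320

Vapour removed = 0.760×0.269×2130 = 435.46 kg/s; concentrate = 1694.5 kg/s.
Zn reaching the mixer = 372.75 (from concentrate) + 2190×0.398 = 1244.4 kg/s.
Product flow = 1694.5 + 2190 = 3884.5 kg/s; Zn fraction = 0.320.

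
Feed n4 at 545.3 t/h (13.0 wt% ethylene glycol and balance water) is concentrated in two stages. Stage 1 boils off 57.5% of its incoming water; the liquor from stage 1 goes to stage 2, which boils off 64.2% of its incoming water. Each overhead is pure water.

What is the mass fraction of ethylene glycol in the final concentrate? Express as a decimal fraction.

0.495

water in feed = 545.3×0.870 = 474.41 t/h.
After stage 1: water left = (1−0.575)×474.41 = 201.62; stream total = 272.51 t/h.
After stage 2: water left = (1−0.642)×201.62 = 72.182; final concentrate = 143.07 t/h.
ethylene glycol fraction = 70.889/143.07 = 0.495.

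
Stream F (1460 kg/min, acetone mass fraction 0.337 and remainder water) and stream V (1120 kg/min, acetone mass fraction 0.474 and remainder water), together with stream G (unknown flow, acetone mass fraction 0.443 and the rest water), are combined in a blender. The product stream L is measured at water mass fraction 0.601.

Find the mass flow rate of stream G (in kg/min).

Let G be the unknown flow. Total out = 2580 + G.
water balance: 1557.1 + 0.557·G = 0.601·(2580 + G)
(0.557 − 0.601)·G = 0.601×2580 − 1557.1 = -6.52
G = -6.52 / -0.044 = 148.18 kg/min

148.2 kg/min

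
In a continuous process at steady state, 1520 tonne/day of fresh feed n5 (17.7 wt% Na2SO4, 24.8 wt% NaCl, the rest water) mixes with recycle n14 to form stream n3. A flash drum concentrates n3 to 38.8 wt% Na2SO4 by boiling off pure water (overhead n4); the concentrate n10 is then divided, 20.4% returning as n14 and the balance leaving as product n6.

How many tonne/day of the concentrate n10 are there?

Overall Na2SO4 balance (none leaves overhead): Na2SO4 in fresh feed = Na2SO4 in product, i.e. 1520×0.177 = (1−0.204)·n10·0.388.
n10 = 269.04/(0.388×0.796) = 871.11 tonne/day.

871.1 tonne/day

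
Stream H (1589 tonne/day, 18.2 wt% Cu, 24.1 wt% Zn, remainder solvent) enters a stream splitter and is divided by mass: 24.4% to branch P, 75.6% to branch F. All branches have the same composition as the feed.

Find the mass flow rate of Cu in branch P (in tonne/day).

70.56 tonne/day

Branch P total = 0.244×1589 = 387.72 tonne/day.
Cu in P = 0.182×387.72 = 70.564 tonne/day.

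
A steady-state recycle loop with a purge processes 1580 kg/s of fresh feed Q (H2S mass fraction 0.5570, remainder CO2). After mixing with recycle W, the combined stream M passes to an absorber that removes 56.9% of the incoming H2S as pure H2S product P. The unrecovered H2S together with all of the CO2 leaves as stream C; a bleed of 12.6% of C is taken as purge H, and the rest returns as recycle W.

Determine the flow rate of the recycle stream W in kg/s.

CO2 enters only via Q and leaves only via the purge: 1580×0.443 = 0.126×(CO2 in C), and the absorber passes all CO2, so CO2 in M = CO2 in C = 5555.1 kg/s.
H2S in M: m_A = 1580×0.557 + (1−0.126)·(1−0.569)·m_A, so m_A = 880.06/0.6233 = 1411.9 kg/s.
C = (1−0.569)×1411.9 + 5555.1 = 6163.6 kg/s.
Recycle W = (1−0.126)×6163.6 = 5387 kg/s.

5387 kg/s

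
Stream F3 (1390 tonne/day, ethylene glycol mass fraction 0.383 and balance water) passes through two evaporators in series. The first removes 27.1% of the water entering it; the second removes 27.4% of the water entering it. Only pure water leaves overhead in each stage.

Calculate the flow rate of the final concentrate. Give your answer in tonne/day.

986.3 tonne/day

water in feed = 1390×0.617 = 857.63 tonne/day.
After stage 1: water left = (1−0.271)×857.63 = 625.21; stream total = 1157.6 tonne/day.
After stage 2: water left = (1−0.274)×625.21 = 453.9; final concentrate = 986.27 tonne/day.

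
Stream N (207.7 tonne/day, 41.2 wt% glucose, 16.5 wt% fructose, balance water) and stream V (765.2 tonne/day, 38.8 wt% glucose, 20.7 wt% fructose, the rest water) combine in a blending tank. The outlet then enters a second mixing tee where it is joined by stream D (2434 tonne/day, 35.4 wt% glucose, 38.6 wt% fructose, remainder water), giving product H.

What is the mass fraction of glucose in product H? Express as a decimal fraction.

0.3652

Overall, product flow = 3406.9 tonne/day.
glucose in = 207.7×0.412 + 765.2×0.388 + 2434×0.354 = 1244.1 tonne/day.
glucose fraction in H = 0.3652.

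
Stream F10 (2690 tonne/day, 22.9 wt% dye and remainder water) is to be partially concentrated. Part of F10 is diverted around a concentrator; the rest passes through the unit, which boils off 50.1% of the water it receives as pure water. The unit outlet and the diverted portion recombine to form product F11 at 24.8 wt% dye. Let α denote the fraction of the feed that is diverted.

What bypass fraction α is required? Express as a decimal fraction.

All 2690×0.229 = 616.01 tonne/day of dye reaches F11, so F11 = 616.01/0.248 = 2483.9 tonne/day and vapour = 206.09 tonne/day.
The evaporator receives (1−α)·2690 of feed at 0.771 water and removes 0.501 of that water:
0.501×0.771×(1−α)×2690 = 206.09
(1−α) = 206.09/1039.1 = 0.1983;  α = 0.8017.

0.802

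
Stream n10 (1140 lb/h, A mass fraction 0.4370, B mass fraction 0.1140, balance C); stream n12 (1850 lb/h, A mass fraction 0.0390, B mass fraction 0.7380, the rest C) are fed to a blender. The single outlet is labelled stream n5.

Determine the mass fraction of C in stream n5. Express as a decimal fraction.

Total flow out = 1140 + 1850 = 2990 lb/h.
C in = 1140×0.449 + 1850×0.223 = 924.41 lb/h.
C mass fraction in n5 = 924.41/2990 = 0.3092.

0.3092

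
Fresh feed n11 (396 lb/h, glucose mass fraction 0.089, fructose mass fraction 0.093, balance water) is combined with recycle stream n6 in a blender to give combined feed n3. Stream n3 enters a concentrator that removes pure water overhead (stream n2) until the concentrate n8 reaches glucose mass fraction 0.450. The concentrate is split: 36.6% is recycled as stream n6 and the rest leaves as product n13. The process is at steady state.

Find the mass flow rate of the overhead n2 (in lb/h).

317.7 lb/h

Overall glucose balance (none leaves overhead): glucose in fresh feed = glucose in product, i.e. 396×0.089 = (1−0.366)·n8·0.450.
n8 = 35.244/(0.450×0.634) = 123.53 lb/h.
Recycle n6 = 0.366×123.53 = 45.213 lb/h.
Combined feed n3 = 396 + 45.213 = 441.21 lb/h.
Overhead n2 = n3 − n8 = 441.21 − 123.53 = 317.68 lb/h.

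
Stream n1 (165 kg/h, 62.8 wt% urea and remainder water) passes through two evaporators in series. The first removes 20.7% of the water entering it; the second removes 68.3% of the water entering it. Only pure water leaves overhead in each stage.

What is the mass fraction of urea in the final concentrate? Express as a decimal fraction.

water in feed = 165×0.372 = 61.38 kg/h.
After stage 1: water left = (1−0.207)×61.38 = 48.674; stream total = 152.29 kg/h.
After stage 2: water left = (1−0.683)×48.674 = 15.43; final concentrate = 119.05 kg/h.
urea fraction = 103.62/119.05 = 0.870.

0.870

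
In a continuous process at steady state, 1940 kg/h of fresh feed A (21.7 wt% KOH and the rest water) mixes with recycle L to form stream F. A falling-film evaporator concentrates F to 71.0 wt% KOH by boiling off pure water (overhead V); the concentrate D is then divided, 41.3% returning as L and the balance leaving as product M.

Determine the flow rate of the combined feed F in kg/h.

Overall KOH balance (none leaves overhead): KOH in fresh feed = KOH in product, i.e. 1940×0.217 = (1−0.413)·D·0.710.
D = 420.98/(0.710×0.587) = 1010.1 kg/h.
Recycle L = 0.413×1010.1 = 417.17 kg/h.
Combined feed F = 1940 + 417.17 = 2357.2 kg/h.

2357 kg/h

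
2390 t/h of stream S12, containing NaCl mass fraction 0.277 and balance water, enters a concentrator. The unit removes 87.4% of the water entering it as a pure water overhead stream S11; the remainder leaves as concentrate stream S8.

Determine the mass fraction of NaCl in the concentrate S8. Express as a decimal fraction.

NaCl is not removed: 2390×0.277 = 662.03 t/h of NaCl enters S8.
water entering = 2390×0.723 = 1728 t/h; overhead removed = 0.874×1728 = 1510.2 t/h.
Concentrate = 2390 − 1510.2 = 879.75 t/h.
Mass fraction = 662.03/879.75 = 0.753.

0.753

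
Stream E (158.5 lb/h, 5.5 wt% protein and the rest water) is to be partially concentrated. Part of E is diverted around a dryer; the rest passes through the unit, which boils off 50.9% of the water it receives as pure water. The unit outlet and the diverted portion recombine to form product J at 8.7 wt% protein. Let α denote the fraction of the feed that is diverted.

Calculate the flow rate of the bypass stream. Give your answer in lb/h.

37.3 lb/h

All 158.5×0.055 = 8.7175 lb/h of protein reaches J, so J = 8.7175/0.087 = 100.2 lb/h and vapour = 58.299 lb/h.
The evaporator receives (1−α)·158.5 of feed at 0.945 water and removes 0.509 of that water:
0.509×0.945×(1−α)×158.5 = 58.299
(1−α) = 58.299/76.239 = 0.7647;  α = 0.2353.
Bypass flow = 0.2353×158.5 = 37.298 lb/h.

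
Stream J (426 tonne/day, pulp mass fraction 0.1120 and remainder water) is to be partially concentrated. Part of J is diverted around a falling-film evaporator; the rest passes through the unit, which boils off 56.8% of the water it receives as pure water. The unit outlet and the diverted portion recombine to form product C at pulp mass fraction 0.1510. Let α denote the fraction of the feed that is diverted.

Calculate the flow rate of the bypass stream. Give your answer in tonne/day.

207.9 tonne/day

All 426×0.112 = 47.712 tonne/day of pulp reaches C, so C = 47.712/0.151 = 315.97 tonne/day and vapour = 110.03 tonne/day.
The evaporator receives (1−α)·426 of feed at 0.888 water and removes 0.568 of that water:
0.568×0.888×(1−α)×426 = 110.03
(1−α) = 110.03/214.87 = 0.5121;  α = 0.4879.
Bypass flow = 0.4879×426 = 207.86 tonne/day.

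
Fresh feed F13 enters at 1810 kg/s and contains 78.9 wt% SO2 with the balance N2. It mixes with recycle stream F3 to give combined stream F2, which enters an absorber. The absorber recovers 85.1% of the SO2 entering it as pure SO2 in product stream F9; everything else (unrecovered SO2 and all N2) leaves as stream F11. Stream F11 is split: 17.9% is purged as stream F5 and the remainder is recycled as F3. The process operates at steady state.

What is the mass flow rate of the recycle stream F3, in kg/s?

N2 enters only via F13 and leaves only via the purge: 1810×0.211 = 0.179×(N2 in F11), and the absorber passes all N2, so N2 in F2 = N2 in F11 = 2133.6 kg/s.
SO2 in F2: m_A = 1810×0.789 + (1−0.179)·(1−0.851)·m_A, so m_A = 1428.1/0.8777 = 1627.1 kg/s.
F11 = (1−0.851)×1627.1 + 2133.6 = 2376 kg/s.
Recycle F3 = (1−0.179)×2376 = 1950.7 kg/s.

1951 kg/s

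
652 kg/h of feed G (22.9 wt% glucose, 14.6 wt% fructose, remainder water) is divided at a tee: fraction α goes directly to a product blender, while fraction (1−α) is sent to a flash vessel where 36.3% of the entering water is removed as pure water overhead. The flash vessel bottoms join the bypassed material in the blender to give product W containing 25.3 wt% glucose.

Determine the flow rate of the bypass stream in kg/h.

All 652×0.229 = 149.31 kg/h of glucose reaches W, so W = 149.31/0.253 = 590.15 kg/h and vapour = 61.85 kg/h.
The evaporator receives (1−α)·652 of feed at 0.625 water and removes 0.363 of that water:
0.363×0.625×(1−α)×652 = 61.85
(1−α) = 61.85/147.92 = 0.4181;  α = 0.5819.
Bypass flow = 0.5819×652 = 379.38 kg/h.

379.4 kg/h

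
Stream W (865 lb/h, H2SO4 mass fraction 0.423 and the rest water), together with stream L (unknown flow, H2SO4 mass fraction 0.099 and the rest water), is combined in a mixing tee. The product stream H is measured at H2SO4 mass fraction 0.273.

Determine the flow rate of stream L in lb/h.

Let L be the unknown flow. Total out = 865 + L.
H2SO4 balance: 365.89 + 0.099·L = 0.273·(865 + L)
(0.099 − 0.273)·L = 0.273×865 − 365.89 = -129.75
L = -129.75 / -0.174 = 745.69 lb/h

745.7 lb/h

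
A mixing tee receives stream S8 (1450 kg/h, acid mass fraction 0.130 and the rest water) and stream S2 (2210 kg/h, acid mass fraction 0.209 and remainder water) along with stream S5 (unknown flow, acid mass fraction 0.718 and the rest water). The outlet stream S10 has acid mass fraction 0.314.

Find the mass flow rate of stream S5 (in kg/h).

Let S5 be the unknown flow. Total out = 3660 + S5.
acid balance: 650.39 + 0.718·S5 = 0.314·(3660 + S5)
(0.718 − 0.314)·S5 = 0.314×3660 − 650.39 = 498.85
S5 = 498.85 / 0.404 = 1234.8 kg/h

1235 kg/h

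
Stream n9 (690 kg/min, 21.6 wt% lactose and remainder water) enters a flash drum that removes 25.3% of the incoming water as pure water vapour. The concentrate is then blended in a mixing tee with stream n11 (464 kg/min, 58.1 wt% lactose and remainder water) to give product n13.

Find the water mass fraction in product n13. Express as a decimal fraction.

0.5884

Vapour removed = 0.253×0.784×690 = 136.86 kg/min; concentrate = 553.14 kg/min.
water reaching the mixer = 404.1 (from concentrate) + 464×0.419 = 598.51 kg/min.
Product flow = 553.14 + 464 = 1017.1 kg/min; water fraction = 0.5884.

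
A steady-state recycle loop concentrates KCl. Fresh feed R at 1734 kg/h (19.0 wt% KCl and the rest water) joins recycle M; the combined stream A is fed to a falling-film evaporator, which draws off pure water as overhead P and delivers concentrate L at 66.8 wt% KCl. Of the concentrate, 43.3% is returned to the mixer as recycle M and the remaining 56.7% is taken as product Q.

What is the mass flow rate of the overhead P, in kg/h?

Overall KCl balance (none leaves overhead): KCl in fresh feed = KCl in product, i.e. 1734×0.190 = (1−0.433)·L·0.668.
L = 329.46/(0.668×0.567) = 869.85 kg/h.
Recycle M = 0.433×869.85 = 376.64 kg/h.
Combined feed A = 1734 + 376.64 = 2110.6 kg/h.
Overhead P = A − L = 2110.6 − 869.85 = 1240.8 kg/h.

1241 kg/h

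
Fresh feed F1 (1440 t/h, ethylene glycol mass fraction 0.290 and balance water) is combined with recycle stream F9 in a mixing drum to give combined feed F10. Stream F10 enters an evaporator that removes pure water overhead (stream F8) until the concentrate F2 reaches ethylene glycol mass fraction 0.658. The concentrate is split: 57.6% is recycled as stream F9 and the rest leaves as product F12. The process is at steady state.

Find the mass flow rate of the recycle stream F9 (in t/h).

862.2 t/h

Overall ethylene glycol balance (none leaves overhead): ethylene glycol in fresh feed = ethylene glycol in product, i.e. 1440×0.290 = (1−0.576)·F2·0.658.
F2 = 417.6/(0.658×0.424) = 1496.8 t/h.
Recycle F9 = 0.576×1496.8 = 862.17 t/h.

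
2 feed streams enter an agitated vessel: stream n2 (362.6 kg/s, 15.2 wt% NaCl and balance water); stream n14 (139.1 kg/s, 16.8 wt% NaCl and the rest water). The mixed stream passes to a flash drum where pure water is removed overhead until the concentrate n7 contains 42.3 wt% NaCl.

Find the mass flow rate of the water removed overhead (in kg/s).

316.2 kg/s

NaCl entering = 362.6×0.152 + 139.1×0.168 = 78.484 kg/s.
All NaCl reports to n7, so n7 = 78.484/0.423 = 185.54 kg/s.
Total feed = 501.7 kg/s; overhead = 501.7 − 185.54 = 316.16 kg/s.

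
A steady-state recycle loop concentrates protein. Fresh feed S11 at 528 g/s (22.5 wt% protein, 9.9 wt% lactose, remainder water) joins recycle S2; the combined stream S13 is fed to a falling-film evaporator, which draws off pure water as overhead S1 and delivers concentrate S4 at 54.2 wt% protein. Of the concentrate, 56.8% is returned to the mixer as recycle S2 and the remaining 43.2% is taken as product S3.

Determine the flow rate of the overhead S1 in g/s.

Overall protein balance (none leaves overhead): protein in fresh feed = protein in product, i.e. 528×0.225 = (1−0.568)·S4·0.542.
S4 = 118.8/(0.542×0.432) = 507.38 g/s.
Recycle S2 = 0.568×507.38 = 288.19 g/s.
Combined feed S13 = 528 + 288.19 = 816.19 g/s.
Overhead S1 = S13 − S4 = 816.19 − 507.38 = 308.81 g/s.

308.8 g/s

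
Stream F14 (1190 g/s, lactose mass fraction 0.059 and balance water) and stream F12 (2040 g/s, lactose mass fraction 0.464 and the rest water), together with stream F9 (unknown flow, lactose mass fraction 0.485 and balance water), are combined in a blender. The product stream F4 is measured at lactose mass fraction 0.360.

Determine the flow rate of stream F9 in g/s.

1168 g/s

Let F9 be the unknown flow. Total out = 3230 + F9.
lactose balance: 1016.8 + 0.485·F9 = 0.360·(3230 + F9)
(0.485 − 0.360)·F9 = 0.360×3230 − 1016.8 = 146.03
F9 = 146.03 / 0.125 = 1168.2 g/s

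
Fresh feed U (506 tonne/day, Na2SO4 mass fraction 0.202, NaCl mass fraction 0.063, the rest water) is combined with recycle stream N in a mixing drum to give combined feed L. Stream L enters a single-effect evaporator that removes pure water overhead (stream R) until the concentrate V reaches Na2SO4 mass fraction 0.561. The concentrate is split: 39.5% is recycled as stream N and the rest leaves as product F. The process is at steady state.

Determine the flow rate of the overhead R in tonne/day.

323.8 tonne/day

Overall Na2SO4 balance (none leaves overhead): Na2SO4 in fresh feed = Na2SO4 in product, i.e. 506×0.202 = (1−0.395)·V·0.561.
V = 102.21/(0.561×0.605) = 301.15 tonne/day.
Recycle N = 0.395×301.15 = 118.95 tonne/day.
Combined feed L = 506 + 118.95 = 624.95 tonne/day.
Overhead R = L − V = 624.95 − 301.15 = 323.8 tonne/day.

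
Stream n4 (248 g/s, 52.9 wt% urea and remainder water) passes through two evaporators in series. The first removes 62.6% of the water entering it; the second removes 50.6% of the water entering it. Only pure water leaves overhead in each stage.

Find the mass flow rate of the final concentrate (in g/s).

152.8 g/s

water in feed = 248×0.471 = 116.81 g/s.
After stage 1: water left = (1−0.626)×116.81 = 43.686; stream total = 174.88 g/s.
After stage 2: water left = (1−0.506)×43.686 = 21.581; final concentrate = 152.77 g/s.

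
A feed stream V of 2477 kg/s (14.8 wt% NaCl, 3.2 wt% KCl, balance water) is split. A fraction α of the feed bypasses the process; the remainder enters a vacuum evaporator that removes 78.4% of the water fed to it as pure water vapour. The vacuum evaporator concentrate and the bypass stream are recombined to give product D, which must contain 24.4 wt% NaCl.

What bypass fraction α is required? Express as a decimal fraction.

0.388

All 2477×0.148 = 366.6 kg/s of NaCl reaches D, so D = 366.6/0.244 = 1502.4 kg/s and vapour = 974.56 kg/s.
The evaporator receives (1−α)·2477 of feed at 0.820 water and removes 0.784 of that water:
0.784×0.820×(1−α)×2477 = 974.56
(1−α) = 974.56/1592.4 = 0.6120;  α = 0.3880.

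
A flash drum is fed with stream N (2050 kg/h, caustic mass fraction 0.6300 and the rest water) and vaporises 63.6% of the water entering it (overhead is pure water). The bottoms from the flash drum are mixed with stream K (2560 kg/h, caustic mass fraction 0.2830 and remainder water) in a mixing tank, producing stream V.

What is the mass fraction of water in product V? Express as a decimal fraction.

0.5116

Vapour removed = 0.636×0.370×2050 = 482.41 kg/h; concentrate = 1567.6 kg/h.
water reaching the mixer = 276.09 (from concentrate) + 2560×0.717 = 2111.6 kg/h.
Product flow = 1567.6 + 2560 = 4127.6 kg/h; water fraction = 0.5116.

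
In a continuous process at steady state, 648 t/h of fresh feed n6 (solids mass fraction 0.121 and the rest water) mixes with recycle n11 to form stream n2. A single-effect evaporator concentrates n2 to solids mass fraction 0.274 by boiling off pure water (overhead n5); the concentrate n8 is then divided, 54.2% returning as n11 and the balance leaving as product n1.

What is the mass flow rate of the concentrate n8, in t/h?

Overall solids balance (none leaves overhead): solids in fresh feed = solids in product, i.e. 648×0.121 = (1−0.542)·n8·0.274.
n8 = 78.408/(0.274×0.458) = 624.8 t/h.

624.8 t/h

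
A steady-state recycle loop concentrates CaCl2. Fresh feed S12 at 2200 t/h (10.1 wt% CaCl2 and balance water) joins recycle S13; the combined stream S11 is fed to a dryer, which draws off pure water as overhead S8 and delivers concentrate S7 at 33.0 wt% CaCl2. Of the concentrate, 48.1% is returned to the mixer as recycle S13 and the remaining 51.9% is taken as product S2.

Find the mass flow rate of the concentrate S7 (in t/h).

Overall CaCl2 balance (none leaves overhead): CaCl2 in fresh feed = CaCl2 in product, i.e. 2200×0.101 = (1−0.481)·S7·0.330.
S7 = 222.2/(0.330×0.519) = 1297.4 t/h.

1297 t/h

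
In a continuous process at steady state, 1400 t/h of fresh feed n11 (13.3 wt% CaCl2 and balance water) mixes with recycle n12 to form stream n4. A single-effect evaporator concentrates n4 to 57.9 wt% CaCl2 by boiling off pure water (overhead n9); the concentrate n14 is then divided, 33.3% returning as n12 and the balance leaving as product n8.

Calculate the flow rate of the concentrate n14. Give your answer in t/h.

Overall CaCl2 balance (none leaves overhead): CaCl2 in fresh feed = CaCl2 in product, i.e. 1400×0.133 = (1−0.333)·n14·0.579.
n14 = 186.2/(0.579×0.667) = 482.14 t/h.

482.1 t/h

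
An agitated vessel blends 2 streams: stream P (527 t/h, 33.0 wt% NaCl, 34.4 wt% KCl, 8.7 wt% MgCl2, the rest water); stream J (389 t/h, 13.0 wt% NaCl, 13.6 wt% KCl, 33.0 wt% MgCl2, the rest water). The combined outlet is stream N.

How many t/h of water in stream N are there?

283.1 t/h

water out = water in = 527×0.239 + 389×0.404 = 283.11 t/h.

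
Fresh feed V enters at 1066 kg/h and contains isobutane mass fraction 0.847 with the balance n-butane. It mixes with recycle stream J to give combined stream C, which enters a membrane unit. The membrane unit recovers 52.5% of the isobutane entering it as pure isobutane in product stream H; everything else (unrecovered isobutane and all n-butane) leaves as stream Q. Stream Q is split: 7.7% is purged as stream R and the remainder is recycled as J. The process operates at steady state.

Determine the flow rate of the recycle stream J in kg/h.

2660 kg/h

n-butane enters only via V and leaves only via the purge: 1066×0.153 = 0.077×(n-butane in Q), and the membrane unit passes all n-butane, so n-butane in C = n-butane in Q = 2118.2 kg/h.
isobutane in C: m_A = 1066×0.847 + (1−0.077)·(1−0.525)·m_A, so m_A = 902.9/0.5616 = 1607.8 kg/h.
Q = (1−0.525)×1607.8 + 2118.2 = 2881.9 kg/h.
Recycle J = (1−0.077)×2881.9 = 2660 kg/h.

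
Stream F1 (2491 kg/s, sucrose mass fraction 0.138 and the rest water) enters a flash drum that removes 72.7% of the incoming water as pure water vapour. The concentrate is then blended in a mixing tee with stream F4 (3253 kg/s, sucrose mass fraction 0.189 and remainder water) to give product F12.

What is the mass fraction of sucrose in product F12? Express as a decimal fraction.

0.229

Vapour removed = 0.727×0.862×2491 = 1561 kg/s; concentrate = 929.96 kg/s.
sucrose reaching the mixer = 343.76 (from concentrate) + 3253×0.189 = 958.58 kg/s.
Product flow = 929.96 + 3253 = 4183 kg/s; sucrose fraction = 0.229.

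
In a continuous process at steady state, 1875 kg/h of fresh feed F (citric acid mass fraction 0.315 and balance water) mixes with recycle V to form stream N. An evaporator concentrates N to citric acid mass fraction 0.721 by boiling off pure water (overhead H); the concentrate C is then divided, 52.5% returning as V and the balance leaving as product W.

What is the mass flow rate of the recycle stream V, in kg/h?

905.4 kg/h

Overall citric acid balance (none leaves overhead): citric acid in fresh feed = citric acid in product, i.e. 1875×0.315 = (1−0.525)·C·0.721.
C = 590.62/(0.721×0.475) = 1724.6 kg/h.
Recycle V = 0.525×1724.6 = 905.4 kg/h.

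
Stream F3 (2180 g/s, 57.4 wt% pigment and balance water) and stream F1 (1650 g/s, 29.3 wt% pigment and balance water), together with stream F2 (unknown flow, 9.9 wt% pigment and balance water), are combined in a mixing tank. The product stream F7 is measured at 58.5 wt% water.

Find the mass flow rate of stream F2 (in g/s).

Let F2 be the unknown flow. Total out = 3830 + F2.
water balance: 2095.2 + 0.901·F2 = 0.585·(3830 + F2)
(0.901 − 0.585)·F2 = 0.585×3830 − 2095.2 = 145.32
F2 = 145.32 / 0.316 = 459.87 g/s

459.9 g/s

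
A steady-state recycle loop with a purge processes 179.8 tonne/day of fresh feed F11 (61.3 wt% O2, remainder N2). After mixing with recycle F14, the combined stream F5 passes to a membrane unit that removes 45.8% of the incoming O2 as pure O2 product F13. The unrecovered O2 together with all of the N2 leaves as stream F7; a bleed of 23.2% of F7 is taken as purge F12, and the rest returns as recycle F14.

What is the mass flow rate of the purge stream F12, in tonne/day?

N2 enters only via F11 and leaves only via the purge: 179.8×0.387 = 0.232×(N2 in F7), and the membrane unit passes all N2, so N2 in F5 = N2 in F7 = 299.92 tonne/day.
O2 in F5: m_A = 179.8×0.613 + (1−0.232)·(1−0.458)·m_A, so m_A = 110.22/0.5837 = 188.81 tonne/day.
F7 = (1−0.458)×188.81 + 299.92 = 402.26 tonne/day.
Purge F12 = 0.232×402.26 = 93.324 tonne/day.

93.32 tonne/day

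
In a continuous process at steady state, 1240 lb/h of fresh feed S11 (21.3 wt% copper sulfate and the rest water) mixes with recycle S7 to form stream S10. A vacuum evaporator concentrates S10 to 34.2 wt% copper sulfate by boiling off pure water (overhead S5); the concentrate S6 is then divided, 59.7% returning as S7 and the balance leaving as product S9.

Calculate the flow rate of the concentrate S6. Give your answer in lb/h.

Overall copper sulfate balance (none leaves overhead): copper sulfate in fresh feed = copper sulfate in product, i.e. 1240×0.213 = (1−0.597)·S6·0.342.
S6 = 264.12/(0.342×0.403) = 1916.3 lb/h.

1916 lb/h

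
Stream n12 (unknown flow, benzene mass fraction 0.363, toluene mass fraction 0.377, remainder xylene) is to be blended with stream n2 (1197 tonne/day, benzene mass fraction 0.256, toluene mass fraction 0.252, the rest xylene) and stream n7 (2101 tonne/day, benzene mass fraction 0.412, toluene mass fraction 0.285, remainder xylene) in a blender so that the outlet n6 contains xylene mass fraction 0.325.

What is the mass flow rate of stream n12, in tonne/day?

Let n12 be the unknown flow. Total out = 3298 + n12.
xylene balance: 1225.5 + 0.260·n12 = 0.325·(3298 + n12)
(0.260 − 0.325)·n12 = 0.325×3298 − 1225.5 = -153.68
n12 = -153.68 / -0.065 = 2364.3 tonne/day

2364 tonne/day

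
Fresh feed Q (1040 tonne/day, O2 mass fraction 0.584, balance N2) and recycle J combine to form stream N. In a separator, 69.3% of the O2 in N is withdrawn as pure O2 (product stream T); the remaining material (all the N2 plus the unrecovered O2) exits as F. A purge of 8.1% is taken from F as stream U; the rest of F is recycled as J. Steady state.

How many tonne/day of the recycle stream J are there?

5147 tonne/day

N2 enters only via Q and leaves only via the purge: 1040×0.416 = 0.081×(N2 in F), and the separator passes all N2, so N2 in N = N2 in F = 5341.2 tonne/day.
O2 in N: m_A = 1040×0.584 + (1−0.081)·(1−0.693)·m_A, so m_A = 607.36/0.7179 = 846.06 tonne/day.
F = (1−0.693)×846.06 + 5341.2 = 5601 tonne/day.
Recycle J = (1−0.081)×5601 = 5147.3 tonne/day.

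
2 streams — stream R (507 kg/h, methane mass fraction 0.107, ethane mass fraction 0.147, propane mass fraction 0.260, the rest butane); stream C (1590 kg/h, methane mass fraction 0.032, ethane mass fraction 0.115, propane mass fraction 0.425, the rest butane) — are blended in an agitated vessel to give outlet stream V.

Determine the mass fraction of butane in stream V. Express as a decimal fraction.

Total flow out = 507 + 1590 = 2097 kg/h.
butane in = 507×0.486 + 1590×0.428 = 926.92 kg/h.
butane mass fraction in V = 926.92/2097 = 0.442.

0.442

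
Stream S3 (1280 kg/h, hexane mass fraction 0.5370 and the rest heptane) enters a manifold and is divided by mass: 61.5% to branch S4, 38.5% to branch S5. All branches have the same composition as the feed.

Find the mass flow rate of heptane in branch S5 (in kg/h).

Branch S5 total = 0.385×1280 = 492.8 kg/h.
heptane in S5 = 0.463×492.8 = 228.17 kg/h.

228.2 kg/h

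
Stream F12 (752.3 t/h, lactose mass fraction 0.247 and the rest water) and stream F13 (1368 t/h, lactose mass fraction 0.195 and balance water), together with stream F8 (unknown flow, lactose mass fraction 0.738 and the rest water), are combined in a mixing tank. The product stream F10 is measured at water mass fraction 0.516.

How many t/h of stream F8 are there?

2258 t/h

Let F8 be the unknown flow. Total out = 2120.3 + F8.
water balance: 1667.7 + 0.262·F8 = 0.516·(2120.3 + F8)
(0.262 − 0.516)·F8 = 0.516×2120.3 − 1667.7 = -573.65
F8 = -573.65 / -0.254 = 2258.5 t/h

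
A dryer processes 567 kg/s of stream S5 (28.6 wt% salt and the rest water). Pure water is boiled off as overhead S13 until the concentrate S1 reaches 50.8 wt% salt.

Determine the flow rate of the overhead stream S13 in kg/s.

247.8 kg/s

salt is conserved: 567×0.286 = 162.16 kg/s all reports to the concentrate.
Concentrate = 162.16/(target fraction) = 319.22 kg/s.
Overhead = 567 − 319.22 = 247.78 kg/s.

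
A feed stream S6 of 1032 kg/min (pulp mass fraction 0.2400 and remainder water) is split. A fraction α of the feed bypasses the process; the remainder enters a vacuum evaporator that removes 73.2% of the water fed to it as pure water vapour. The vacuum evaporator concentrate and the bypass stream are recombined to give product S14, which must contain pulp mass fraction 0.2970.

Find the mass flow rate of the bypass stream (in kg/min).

676 kg/min

All 1032×0.240 = 247.68 kg/min of pulp reaches S14, so S14 = 247.68/0.297 = 833.94 kg/min and vapour = 198.06 kg/min.
The evaporator receives (1−α)·1032 of feed at 0.760 water and removes 0.732 of that water:
0.732×0.760×(1−α)×1032 = 198.06
(1−α) = 198.06/574.12 = 0.3450;  α = 0.6550.
Bypass flow = 0.6550×1032 = 675.98 kg/min.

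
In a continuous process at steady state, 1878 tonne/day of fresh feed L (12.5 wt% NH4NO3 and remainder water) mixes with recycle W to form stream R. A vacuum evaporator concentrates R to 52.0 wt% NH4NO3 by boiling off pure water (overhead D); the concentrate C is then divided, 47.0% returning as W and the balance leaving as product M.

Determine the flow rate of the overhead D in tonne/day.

Overall NH4NO3 balance (none leaves overhead): NH4NO3 in fresh feed = NH4NO3 in product, i.e. 1878×0.125 = (1−0.470)·C·0.520.
C = 234.75/(0.520×0.530) = 851.78 tonne/day.
Recycle W = 0.470×851.78 = 400.34 tonne/day.
Combined feed R = 1878 + 400.34 = 2278.3 tonne/day.
Overhead D = R − C = 2278.3 − 851.78 = 1426.6 tonne/day.

1427 tonne/day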